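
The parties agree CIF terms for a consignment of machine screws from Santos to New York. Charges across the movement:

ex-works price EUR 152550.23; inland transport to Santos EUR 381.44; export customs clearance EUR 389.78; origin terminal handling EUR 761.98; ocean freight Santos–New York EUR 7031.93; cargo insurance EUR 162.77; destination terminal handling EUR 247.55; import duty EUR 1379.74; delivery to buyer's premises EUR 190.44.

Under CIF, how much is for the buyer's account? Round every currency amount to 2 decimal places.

Buyer's account: EUR 1817.73

CIF: the seller pays costs through ocean freight and marine insurance to the destination port.
Seller's account: goods 152550.23 + inland to port 381.44 + export clearance 389.78 + origin terminal 761.98 + freight 7031.93 + insurance 162.77 = 161278.13
Buyer's account: destination terminal 247.55 + duty 1379.74 + delivery 190.44 = 1817.73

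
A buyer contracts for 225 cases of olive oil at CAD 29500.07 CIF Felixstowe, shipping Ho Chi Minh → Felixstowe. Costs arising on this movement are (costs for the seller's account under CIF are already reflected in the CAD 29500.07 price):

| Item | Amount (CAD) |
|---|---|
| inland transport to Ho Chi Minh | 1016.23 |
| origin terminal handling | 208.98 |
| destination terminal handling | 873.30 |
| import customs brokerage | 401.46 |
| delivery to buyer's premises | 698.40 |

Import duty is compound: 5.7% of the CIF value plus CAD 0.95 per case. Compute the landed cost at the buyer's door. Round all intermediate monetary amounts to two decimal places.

Total landed cost: CAD 33368.48

CIF: the seller pays costs through ocean freight and marine insurance to the destination port.
Already in the invoice (seller's account under CIF): inland to port, origin terminal — exclude.
The CIF price already equals the CIF value: 29500.07
Ad valorem component: 29500.07 × 5.7% = 1681.50
Specific component: 225 × 0.95 = 213.75
Import duty = 1681.50 + 213.75 = 1895.25
Buyer bears: destination terminal 873.30 + brokerage 401.46 + delivery 698.40 + duty 1895.25 = 3868.41
Landed cost = invoice 29500.07 + 3868.41 = 33368.48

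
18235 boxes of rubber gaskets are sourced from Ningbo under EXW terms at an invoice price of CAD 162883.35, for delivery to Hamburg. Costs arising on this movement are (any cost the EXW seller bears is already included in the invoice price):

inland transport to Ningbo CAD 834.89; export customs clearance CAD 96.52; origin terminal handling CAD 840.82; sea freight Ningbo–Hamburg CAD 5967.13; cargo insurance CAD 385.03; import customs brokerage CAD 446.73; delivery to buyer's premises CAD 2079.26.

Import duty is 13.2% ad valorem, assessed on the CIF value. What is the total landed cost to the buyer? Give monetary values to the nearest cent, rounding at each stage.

Total landed cost: CAD 196106.75

EXW: the seller makes goods available at their premises; the buyer bears all onward costs.
CIF value = EXW price + inland to port + export clearance + origin terminal + freight + insurance = 162883.35 + 834.89 + 96.52 + 840.82 + 5967.13 + 385.03 = 171007.74
Import duty = 171007.74 × 13.2% = 22573.02
Buyer bears: inland to port 834.89 + export clearance 96.52 + origin terminal 840.82 + freight 5967.13 + insurance 385.03 + brokerage 446.73 + delivery 2079.26 + duty 22573.02 = 33223.40
Landed cost = invoice 162883.35 + 33223.40 = 196106.75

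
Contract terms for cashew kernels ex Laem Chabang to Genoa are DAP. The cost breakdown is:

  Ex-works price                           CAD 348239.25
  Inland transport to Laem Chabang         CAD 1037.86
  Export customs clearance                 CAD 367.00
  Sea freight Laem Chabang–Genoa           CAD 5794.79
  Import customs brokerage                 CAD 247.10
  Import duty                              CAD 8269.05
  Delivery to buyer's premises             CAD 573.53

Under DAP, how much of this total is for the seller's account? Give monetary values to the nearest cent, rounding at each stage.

Seller's account: CAD 356012.43

DAP: the seller bears all costs to the named destination except import duty and clearance.
Seller's account: goods 348239.25 + inland to port 1037.86 + export clearance 367.00 + freight 5794.79 + delivery 573.53 = 356012.43
Buyer's account: brokerage 247.10 + duty 8269.05 = 8516.15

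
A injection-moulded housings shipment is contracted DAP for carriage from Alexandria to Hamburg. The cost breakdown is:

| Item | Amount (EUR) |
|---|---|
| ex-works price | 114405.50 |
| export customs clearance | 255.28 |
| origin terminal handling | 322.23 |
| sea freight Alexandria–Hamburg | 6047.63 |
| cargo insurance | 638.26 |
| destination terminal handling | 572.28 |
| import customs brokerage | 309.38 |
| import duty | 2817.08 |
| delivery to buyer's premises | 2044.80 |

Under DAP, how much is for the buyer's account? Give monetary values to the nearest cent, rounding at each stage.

Buyer's account: EUR 3126.46

DAP: the seller bears all costs to the named destination except import duty and clearance.
Seller's account: goods 114405.50 + export clearance 255.28 + origin terminal 322.23 + freight 6047.63 + insurance 638.26 + destination terminal 572.28 + delivery 2044.80 = 124285.98
Buyer's account: brokerage 309.38 + duty 2817.08 = 3126.46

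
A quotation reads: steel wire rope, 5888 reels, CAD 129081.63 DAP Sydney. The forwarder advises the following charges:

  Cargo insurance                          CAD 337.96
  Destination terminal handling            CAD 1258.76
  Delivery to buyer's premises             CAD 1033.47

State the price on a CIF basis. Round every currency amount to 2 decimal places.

CIF price: CAD 126789.40

Not relevant to the conversion: insurance — on the seller under both DAP and CIF; already in the DAP price and stays in the CIF price.
From DAP to CIF, the seller no longer bears: destination terminal, delivery.
CIF price = 129081.63 − 1258.76 − 1033.47 = 126789.40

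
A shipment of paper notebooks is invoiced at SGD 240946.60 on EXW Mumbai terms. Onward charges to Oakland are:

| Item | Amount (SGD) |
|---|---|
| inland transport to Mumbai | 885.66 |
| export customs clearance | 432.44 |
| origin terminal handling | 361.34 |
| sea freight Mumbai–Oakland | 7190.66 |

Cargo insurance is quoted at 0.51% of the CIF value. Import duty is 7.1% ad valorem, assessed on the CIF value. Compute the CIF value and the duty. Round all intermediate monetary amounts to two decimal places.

CIF value: SGD 251097.30; import duty: SGD 17827.91

Let C be the CIF value. C = EXW price + pre-shipment costs + freight + 0.51% × C
C − 0.51% × C = 240946.60 + 885.66 + 432.44 + 361.34 + 7190.66
0.9949 × C = 249816.70
C = 249816.70 / 0.9949 = 251097.30
Insurance premium = 0.51% × 251097.30 = 1280.60
Import duty = 251097.30 × 7.1% = 17827.91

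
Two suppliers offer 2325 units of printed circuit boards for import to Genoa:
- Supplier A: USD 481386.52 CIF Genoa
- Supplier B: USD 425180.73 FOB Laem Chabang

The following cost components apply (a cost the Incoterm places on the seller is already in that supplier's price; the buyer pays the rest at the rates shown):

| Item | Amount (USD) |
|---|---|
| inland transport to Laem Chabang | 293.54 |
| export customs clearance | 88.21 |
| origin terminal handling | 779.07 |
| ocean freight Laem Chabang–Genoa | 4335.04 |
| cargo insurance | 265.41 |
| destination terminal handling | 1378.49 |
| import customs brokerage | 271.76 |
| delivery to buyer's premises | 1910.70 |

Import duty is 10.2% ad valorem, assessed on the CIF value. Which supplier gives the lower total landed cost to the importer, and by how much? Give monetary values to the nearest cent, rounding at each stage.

Supplier A (CIF):
The CIF price already equals the CIF value: 481386.52
Import duty = 481386.52 × 10.2% = 49101.43
Buyer bears (A): 1378.49 + 271.76 + 1910.70 = 3560.95
Landed cost (A) = invoice 481386.52 + 3560.95 + duty 49101.43 = 534048.90
Supplier B (FOB):
CIF value = FOB price + freight + insurance = 425180.73 + 4335.04 + 265.41 = 429781.18
Import duty = 429781.18 × 10.2% = 43837.68
Buyer bears (B): 4335.04 + 265.41 + 1378.49 + 271.76 + 1910.70 = 8161.40
Landed cost (B) = invoice 425180.73 + 8161.40 + duty 43837.68 = 477179.81
Difference = |534048.90 − 477179.81| = 56869.09

Supplier B is cheaper by USD 56869.09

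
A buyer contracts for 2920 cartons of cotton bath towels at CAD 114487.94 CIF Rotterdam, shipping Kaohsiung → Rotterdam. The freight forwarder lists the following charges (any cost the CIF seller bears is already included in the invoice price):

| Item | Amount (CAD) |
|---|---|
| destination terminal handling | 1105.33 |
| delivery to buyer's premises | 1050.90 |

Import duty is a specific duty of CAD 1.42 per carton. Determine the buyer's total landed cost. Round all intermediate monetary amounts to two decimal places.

Total landed cost: CAD 120790.57

CIF: the seller pays costs through ocean freight and marine insurance to the destination port.
The CIF price already equals the CIF value: 114487.94
Import duty = 2920 × 1.42 = 4146.40
Buyer bears: destination terminal 1105.33 + delivery 1050.90 + duty 4146.40 = 6302.63
Landed cost = invoice 114487.94 + 6302.63 = 120790.57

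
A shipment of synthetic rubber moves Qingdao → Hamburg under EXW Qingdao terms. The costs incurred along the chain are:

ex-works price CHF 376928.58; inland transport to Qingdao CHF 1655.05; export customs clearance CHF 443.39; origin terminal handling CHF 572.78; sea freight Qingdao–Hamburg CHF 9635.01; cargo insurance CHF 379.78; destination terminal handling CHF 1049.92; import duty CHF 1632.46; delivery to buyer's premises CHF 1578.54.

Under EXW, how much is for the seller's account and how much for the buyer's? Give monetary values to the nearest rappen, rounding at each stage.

Seller: CHF 376928.58; buyer: CHF 16946.93

EXW: the seller makes goods available at their premises; the buyer bears all onward costs.
Seller's account: goods 376928.58 = 376928.58
Buyer's account: inland to port 1655.05 + export clearance 443.39 + origin terminal 572.78 + freight 9635.01 + insurance 379.78 + destination terminal 1049.92 + duty 1632.46 + delivery 1578.54 = 16946.93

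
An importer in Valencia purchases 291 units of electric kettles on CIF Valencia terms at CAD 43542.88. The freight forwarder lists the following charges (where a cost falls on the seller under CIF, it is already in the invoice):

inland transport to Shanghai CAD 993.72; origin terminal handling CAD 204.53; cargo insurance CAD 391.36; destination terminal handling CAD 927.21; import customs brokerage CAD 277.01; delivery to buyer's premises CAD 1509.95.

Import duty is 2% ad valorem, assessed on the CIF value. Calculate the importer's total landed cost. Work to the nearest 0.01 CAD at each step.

Total landed cost: CAD 47127.91

CIF: the seller pays costs through ocean freight and marine insurance to the destination port.
Already in the invoice (seller's account under CIF): inland to port, origin terminal, insurance — exclude.
The CIF price already equals the CIF value: 43542.88
Import duty = 43542.88 × 2% = 870.86
Buyer bears: destination terminal 927.21 + brokerage 277.01 + delivery 1509.95 + duty 870.86 = 3585.03
Landed cost = invoice 43542.88 + 3585.03 = 47127.91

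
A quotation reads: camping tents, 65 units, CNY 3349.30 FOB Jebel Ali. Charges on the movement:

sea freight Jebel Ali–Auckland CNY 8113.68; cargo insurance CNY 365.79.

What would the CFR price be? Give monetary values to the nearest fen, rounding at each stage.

Not relevant to the conversion: insurance — on the buyer under both terms; not part of either seller's price.
From FOB to CFR, the seller additionally bears: freight.
CFR price = 3349.30 + 8113.68 = 11462.98

CFR price: CNY 11462.98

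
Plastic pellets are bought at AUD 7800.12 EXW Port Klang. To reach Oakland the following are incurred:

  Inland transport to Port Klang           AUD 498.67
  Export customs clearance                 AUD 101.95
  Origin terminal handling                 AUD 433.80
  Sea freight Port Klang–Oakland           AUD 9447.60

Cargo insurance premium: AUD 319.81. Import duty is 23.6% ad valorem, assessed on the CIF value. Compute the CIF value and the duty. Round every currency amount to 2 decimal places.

CIF value: AUD 18601.95; import duty: AUD 4390.06

CIF = EXW price + pre-shipment costs + freight + insurance
CIF = 7800.12 + 498.67 + 101.95 + 433.80 + 9447.60 + 319.81 = 18601.95
Import duty = 18601.95 × 23.6% = 4390.06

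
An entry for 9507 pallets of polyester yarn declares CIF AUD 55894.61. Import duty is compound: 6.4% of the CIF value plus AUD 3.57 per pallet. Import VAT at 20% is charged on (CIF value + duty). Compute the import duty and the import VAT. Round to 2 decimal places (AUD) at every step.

Import duty: AUD 37517.25; import VAT: AUD 18682.37

Ad valorem component: 55894.61 × 6.4% = 3577.26
Specific component: 9507 × 3.57 = 33939.99
Import duty = 3577.26 + 33939.99 = 37517.25
VAT base = CIF + duty = 55894.61 + 37517.25 = 93411.86
Import VAT = 93411.86 × 20% = 18682.37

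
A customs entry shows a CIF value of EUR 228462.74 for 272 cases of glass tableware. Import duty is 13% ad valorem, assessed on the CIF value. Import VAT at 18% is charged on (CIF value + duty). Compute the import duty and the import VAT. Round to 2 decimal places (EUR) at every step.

Import duty: EUR 29700.16; import VAT: EUR 46469.32

Import duty = 228462.74 × 13% = 29700.16
VAT base = CIF + duty = 228462.74 + 29700.16 = 258162.90
Import VAT = 258162.90 × 18% = 46469.32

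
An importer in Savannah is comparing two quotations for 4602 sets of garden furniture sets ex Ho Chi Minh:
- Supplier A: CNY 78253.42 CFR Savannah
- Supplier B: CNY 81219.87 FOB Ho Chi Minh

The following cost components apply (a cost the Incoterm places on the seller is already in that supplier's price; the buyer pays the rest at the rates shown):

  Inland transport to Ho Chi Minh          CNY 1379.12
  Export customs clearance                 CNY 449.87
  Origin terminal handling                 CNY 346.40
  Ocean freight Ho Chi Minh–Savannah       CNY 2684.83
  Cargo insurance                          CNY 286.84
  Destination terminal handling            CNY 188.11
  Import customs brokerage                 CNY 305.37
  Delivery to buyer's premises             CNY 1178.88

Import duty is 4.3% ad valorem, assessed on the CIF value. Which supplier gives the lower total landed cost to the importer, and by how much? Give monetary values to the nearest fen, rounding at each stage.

Supplier A is cheaper by CNY 5894.29

Supplier A (CFR):
CIF value = CFR price + insurance = 78253.42 + 286.84 = 78540.26
Import duty = 78540.26 × 4.3% = 3377.23
Buyer bears (A): 286.84 + 188.11 + 305.37 + 1178.88 = 1959.20
Landed cost (A) = invoice 78253.42 + 1959.20 + duty 3377.23 = 83589.85
Supplier B (FOB):
CIF value = FOB price + freight + insurance = 81219.87 + 2684.83 + 286.84 = 84191.54
Import duty = 84191.54 × 4.3% = 3620.24
Buyer bears (B): 2684.83 + 286.84 + 188.11 + 305.37 + 1178.88 = 4644.03
Landed cost (B) = invoice 81219.87 + 4644.03 + duty 3620.24 = 89484.14
Difference = |83589.85 − 89484.14| = 5894.29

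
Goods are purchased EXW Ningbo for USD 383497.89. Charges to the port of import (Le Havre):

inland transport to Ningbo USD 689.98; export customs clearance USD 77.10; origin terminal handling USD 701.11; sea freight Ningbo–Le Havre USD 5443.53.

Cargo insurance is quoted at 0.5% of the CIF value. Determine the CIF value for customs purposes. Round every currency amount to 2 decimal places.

CIF value: USD 392371.47

Let C be the CIF value. C = EXW price + pre-shipment costs + freight + 0.5% × C
C − 0.5% × C = 383497.89 + 689.98 + 77.10 + 701.11 + 5443.53
0.995 × C = 390409.61
C = 390409.61 / 0.995 = 392371.47
Insurance premium = 0.5% × 392371.47 = 1961.86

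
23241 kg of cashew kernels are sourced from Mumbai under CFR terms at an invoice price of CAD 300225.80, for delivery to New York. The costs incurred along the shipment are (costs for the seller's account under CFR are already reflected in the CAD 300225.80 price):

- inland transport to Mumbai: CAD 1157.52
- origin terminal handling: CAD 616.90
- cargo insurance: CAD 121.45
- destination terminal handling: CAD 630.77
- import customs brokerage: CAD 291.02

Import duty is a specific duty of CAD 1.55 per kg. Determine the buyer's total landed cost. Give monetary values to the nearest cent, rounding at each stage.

Total landed cost: CAD 337292.59

CFR: the seller pays costs through ocean freight to the destination port, but not insurance.
Already in the invoice (seller's account under CFR): inland to port, origin terminal — exclude.
CIF value = CFR price + insurance = 300225.80 + 121.45 = 300347.25
Import duty = 23241 × 1.55 = 36023.55
Buyer bears: insurance 121.45 + destination terminal 630.77 + brokerage 291.02 + duty 36023.55 = 37066.79
Landed cost = invoice 300225.80 + 37066.79 = 337292.59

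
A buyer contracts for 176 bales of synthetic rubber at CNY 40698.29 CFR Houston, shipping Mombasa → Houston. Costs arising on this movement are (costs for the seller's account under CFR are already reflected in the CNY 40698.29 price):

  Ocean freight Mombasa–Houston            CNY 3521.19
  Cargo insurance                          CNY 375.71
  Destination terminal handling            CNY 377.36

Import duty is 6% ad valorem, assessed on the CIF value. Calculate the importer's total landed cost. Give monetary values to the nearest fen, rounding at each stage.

Total landed cost: CNY 43915.80

CFR: the seller pays costs through ocean freight to the destination port, but not insurance.
Already in the invoice (seller's account under CFR): freight — exclude.
CIF value = CFR price + insurance = 40698.29 + 375.71 = 41074.00
Import duty = 41074.00 × 6% = 2464.44
Buyer bears: insurance 375.71 + destination terminal 377.36 + duty 2464.44 = 3217.51
Landed cost = invoice 40698.29 + 3217.51 = 43915.80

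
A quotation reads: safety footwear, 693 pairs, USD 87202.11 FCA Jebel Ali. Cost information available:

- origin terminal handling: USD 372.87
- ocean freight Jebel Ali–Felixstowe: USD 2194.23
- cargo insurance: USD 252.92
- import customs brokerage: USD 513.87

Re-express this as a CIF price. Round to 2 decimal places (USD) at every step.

CIF price: USD 90022.13

Not relevant to the conversion: brokerage — on the buyer under both terms; not part of either seller's price.
From FCA to CIF, the seller additionally bears: origin terminal, freight, insurance.
CIF price = 87202.11 + 372.87 + 2194.23 + 252.92 = 90022.13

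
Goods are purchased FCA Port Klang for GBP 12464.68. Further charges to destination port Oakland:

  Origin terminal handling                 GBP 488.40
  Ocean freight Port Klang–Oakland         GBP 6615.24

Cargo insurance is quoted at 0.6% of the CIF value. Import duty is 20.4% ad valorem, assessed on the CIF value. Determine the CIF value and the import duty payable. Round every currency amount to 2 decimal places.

Let C be the CIF value. C = FCA price + pre-shipment costs + freight + 0.6% × C
C − 0.6% × C = 12464.68 + 488.40 + 6615.24
0.994 × C = 19568.32
C = 19568.32 / 0.994 = 19686.44
Insurance premium = 0.6% × 19686.44 = 118.12
Import duty = 19686.44 × 20.4% = 4016.03

CIF value: GBP 19686.44; import duty: GBP 4016.03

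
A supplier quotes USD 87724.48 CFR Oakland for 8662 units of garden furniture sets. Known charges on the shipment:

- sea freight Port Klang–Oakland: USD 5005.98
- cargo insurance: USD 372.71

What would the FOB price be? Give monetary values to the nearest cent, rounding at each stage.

Not relevant to the conversion: insurance — on the buyer under both terms; not part of either seller's price.
From CFR to FOB, the seller no longer bears: freight.
FOB price = 87724.48 − 5005.98 = 82718.50

FOB price: USD 82718.50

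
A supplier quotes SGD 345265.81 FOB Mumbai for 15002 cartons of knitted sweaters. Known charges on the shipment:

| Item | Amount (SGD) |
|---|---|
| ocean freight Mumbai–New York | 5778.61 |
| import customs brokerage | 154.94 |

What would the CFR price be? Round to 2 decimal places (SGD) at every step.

Not relevant to the conversion: brokerage — on the buyer under both terms; not part of either seller's price.
From FOB to CFR, the seller additionally bears: freight.
CFR price = 345265.81 + 5778.61 = 351044.42

CFR price: SGD 351044.42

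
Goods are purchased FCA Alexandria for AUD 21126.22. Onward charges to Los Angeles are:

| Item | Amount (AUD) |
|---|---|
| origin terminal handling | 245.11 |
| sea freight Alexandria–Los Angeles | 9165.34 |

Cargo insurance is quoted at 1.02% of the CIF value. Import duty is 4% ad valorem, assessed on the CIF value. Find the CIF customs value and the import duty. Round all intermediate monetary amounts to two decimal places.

Let C be the CIF value. C = FCA price + pre-shipment costs + freight + 1.02% × C
C − 1.02% × C = 21126.22 + 245.11 + 9165.34
0.9898 × C = 30536.67
C = 30536.67 / 0.9898 = 30851.35
Insurance premium = 1.02% × 30851.35 = 314.68
Import duty = 30851.35 × 4% = 1234.05

CIF value: AUD 30851.35; import duty: AUD 1234.05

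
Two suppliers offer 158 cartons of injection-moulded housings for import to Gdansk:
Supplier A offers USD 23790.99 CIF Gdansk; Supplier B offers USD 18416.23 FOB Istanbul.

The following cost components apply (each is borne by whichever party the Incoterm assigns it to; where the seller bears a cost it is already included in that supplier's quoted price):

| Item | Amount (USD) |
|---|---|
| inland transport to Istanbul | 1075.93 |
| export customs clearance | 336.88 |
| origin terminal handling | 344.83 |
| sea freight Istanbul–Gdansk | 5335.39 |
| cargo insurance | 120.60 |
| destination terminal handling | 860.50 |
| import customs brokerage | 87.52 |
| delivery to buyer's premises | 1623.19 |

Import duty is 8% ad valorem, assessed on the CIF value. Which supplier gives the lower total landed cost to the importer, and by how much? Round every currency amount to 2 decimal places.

Supplier A (CIF):
The CIF price already equals the CIF value: 23790.99
Import duty = 23790.99 × 8% = 1903.28
Buyer bears (A): 860.50 + 87.52 + 1623.19 = 2571.21
Landed cost (A) = invoice 23790.99 + 2571.21 + duty 1903.28 = 28265.48
Supplier B (FOB):
CIF value = FOB price + freight + insurance = 18416.23 + 5335.39 + 120.60 = 23872.22
Import duty = 23872.22 × 8% = 1909.78
Buyer bears (B): 5335.39 + 120.60 + 860.50 + 87.52 + 1623.19 = 8027.20
Landed cost (B) = invoice 18416.23 + 8027.20 + duty 1909.78 = 28353.21
Difference = |28265.48 − 28353.21| = 87.73

Supplier A is cheaper by USD 87.73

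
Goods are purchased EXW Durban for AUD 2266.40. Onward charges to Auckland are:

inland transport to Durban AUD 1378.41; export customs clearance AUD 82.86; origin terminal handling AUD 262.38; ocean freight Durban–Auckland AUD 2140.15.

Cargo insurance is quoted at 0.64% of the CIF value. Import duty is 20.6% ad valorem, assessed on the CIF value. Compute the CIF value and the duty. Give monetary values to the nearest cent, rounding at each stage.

CIF value: AUD 6169.69; import duty: AUD 1270.96

Let C be the CIF value. C = EXW price + pre-shipment costs + freight + 0.64% × C
C − 0.64% × C = 2266.40 + 1378.41 + 82.86 + 262.38 + 2140.15
0.9936 × C = 6130.20
C = 6130.20 / 0.9936 = 6169.69
Insurance premium = 0.64% × 6169.69 = 39.49
Import duty = 6169.69 × 20.6% = 1270.96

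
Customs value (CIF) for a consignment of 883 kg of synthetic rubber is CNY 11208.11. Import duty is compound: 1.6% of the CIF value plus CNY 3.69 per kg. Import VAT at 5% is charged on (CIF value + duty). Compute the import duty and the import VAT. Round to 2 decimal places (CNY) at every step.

Import duty: CNY 3437.60; import VAT: CNY 732.29

Ad valorem component: 11208.11 × 1.6% = 179.33
Specific component: 883 × 3.69 = 3258.27
Import duty = 179.33 + 3258.27 = 3437.60
VAT base = CIF + duty = 11208.11 + 3437.60 = 14645.71
Import VAT = 14645.71 × 5% = 732.29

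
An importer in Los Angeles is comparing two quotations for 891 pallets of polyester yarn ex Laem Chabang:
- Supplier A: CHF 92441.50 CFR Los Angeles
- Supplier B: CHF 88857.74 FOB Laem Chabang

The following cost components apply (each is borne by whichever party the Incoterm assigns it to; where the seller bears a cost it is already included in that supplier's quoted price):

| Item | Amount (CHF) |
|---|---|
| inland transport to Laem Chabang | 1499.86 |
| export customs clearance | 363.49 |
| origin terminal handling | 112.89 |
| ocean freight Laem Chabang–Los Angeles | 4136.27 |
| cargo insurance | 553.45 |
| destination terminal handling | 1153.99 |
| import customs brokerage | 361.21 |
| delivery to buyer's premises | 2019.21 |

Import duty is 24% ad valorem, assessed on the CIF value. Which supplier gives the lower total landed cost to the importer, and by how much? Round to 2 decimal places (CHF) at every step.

Supplier A is cheaper by CHF 685.11

Supplier A (CFR):
CIF value = CFR price + insurance = 92441.50 + 553.45 = 92994.95
Import duty = 92994.95 × 24% = 22318.79
Buyer bears (A): 553.45 + 1153.99 + 361.21 + 2019.21 = 4087.86
Landed cost (A) = invoice 92441.50 + 4087.86 + duty 22318.79 = 118848.15
Supplier B (FOB):
CIF value = FOB price + freight + insurance = 88857.74 + 4136.27 + 553.45 = 93547.46
Import duty = 93547.46 × 24% = 22451.39
Buyer bears (B): 4136.27 + 553.45 + 1153.99 + 361.21 + 2019.21 = 8224.13
Landed cost (B) = invoice 88857.74 + 8224.13 + duty 22451.39 = 119533.26
Difference = |118848.15 − 119533.26| = 685.11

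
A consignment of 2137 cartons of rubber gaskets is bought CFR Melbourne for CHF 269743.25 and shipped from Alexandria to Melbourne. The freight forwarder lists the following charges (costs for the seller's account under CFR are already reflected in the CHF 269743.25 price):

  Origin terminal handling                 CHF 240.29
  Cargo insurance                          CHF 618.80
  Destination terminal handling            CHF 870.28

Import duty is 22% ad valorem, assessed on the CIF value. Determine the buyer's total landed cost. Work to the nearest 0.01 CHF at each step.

Total landed cost: CHF 330711.98

CFR: the seller pays costs through ocean freight to the destination port, but not insurance.
Already in the invoice (seller's account under CFR): origin terminal — exclude.
CIF value = CFR price + insurance = 269743.25 + 618.80 = 270362.05
Import duty = 270362.05 × 22% = 59479.65
Buyer bears: insurance 618.80 + destination terminal 870.28 + duty 59479.65 = 60968.73
Landed cost = invoice 269743.25 + 60968.73 = 330711.98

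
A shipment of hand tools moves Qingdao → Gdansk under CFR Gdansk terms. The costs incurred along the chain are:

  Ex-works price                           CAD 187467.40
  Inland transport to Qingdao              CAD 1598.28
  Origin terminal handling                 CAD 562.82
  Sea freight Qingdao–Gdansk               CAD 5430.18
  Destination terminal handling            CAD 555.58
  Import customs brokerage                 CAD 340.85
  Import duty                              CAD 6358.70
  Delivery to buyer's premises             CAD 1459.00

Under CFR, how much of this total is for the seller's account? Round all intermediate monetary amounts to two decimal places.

Seller's account: CAD 195058.68

CFR: the seller pays costs through ocean freight to the destination port, but not insurance.
Seller's account: goods 187467.40 + inland to port 1598.28 + origin terminal 562.82 + freight 5430.18 = 195058.68
Buyer's account: destination terminal 555.58 + brokerage 340.85 + duty 6358.70 + delivery 1459.00 = 8714.13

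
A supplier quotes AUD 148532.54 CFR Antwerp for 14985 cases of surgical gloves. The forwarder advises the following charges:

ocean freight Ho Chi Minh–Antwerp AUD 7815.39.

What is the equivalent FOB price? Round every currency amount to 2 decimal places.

FOB price: AUD 140717.15

From CFR to FOB, the seller no longer bears: freight.
FOB price = 148532.54 − 7815.39 = 140717.15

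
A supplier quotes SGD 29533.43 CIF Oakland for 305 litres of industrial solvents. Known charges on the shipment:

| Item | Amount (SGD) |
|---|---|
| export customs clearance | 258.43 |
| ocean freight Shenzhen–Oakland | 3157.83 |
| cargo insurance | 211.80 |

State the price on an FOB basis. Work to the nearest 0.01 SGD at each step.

FOB price: SGD 26163.80

Not relevant to the conversion: export clearance — on the seller under both CIF and FOB; already in the CIF price and stays in the FOB price.
From CIF to FOB, the seller no longer bears: freight, insurance.
FOB price = 29533.43 − 3157.83 − 211.80 = 26163.80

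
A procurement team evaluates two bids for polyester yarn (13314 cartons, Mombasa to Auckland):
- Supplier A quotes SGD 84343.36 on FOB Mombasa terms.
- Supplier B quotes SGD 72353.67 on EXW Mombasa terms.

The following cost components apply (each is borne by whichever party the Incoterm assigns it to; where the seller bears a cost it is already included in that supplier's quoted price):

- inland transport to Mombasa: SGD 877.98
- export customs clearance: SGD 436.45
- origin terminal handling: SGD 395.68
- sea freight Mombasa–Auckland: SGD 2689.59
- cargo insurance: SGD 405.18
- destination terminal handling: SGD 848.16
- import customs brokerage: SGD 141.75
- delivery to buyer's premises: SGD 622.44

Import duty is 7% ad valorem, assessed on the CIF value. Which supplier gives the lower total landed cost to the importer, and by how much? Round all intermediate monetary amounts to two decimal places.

Supplier A (FOB):
CIF value = FOB price + freight + insurance = 84343.36 + 2689.59 + 405.18 = 87438.13
Import duty = 87438.13 × 7% = 6120.67
Buyer bears (A): 2689.59 + 405.18 + 848.16 + 141.75 + 622.44 = 4707.12
Landed cost (A) = invoice 84343.36 + 4707.12 + duty 6120.67 = 95171.15
Supplier B (EXW):
CIF value = EXW price + inland to port + export clearance + origin terminal + freight + insurance = 72353.67 + 877.98 + 436.45 + 395.68 + 2689.59 + 405.18 = 77158.55
Import duty = 77158.55 × 7% = 5401.10
Buyer bears (B): 877.98 + 436.45 + 395.68 + 2689.59 + 405.18 + 848.16 + 141.75 + 622.44 = 6417.23
Landed cost (B) = invoice 72353.67 + 6417.23 + duty 5401.10 = 84172.00
Difference = |95171.15 − 84172.00| = 10999.15

Supplier B is cheaper by SGD 10999.15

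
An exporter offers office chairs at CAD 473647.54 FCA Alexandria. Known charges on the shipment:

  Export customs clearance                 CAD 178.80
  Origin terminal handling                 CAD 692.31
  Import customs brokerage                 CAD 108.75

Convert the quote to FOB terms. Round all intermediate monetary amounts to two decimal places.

Not relevant to the conversion: export clearance — on the seller under both FCA and FOB; already in the FCA price and stays in the FOB price. brokerage — on the buyer under both terms; not part of either seller's price.
From FCA to FOB, the seller additionally bears: origin terminal.
FOB price = 473647.54 + 692.31 = 474339.85

FOB price: CAD 474339.85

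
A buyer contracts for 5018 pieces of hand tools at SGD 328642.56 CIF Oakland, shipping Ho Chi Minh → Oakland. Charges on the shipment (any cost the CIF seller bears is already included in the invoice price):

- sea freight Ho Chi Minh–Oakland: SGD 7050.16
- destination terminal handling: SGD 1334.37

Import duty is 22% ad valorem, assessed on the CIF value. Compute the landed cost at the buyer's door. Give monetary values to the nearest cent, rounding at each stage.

CIF: the seller pays costs through ocean freight and marine insurance to the destination port.
Already in the invoice (seller's account under CIF): freight — exclude.
The CIF price already equals the CIF value: 328642.56
Import duty = 328642.56 × 22% = 72301.36
Buyer bears: destination terminal 1334.37 + duty 72301.36 = 73635.73
Landed cost = invoice 328642.56 + 73635.73 = 402278.29

Total landed cost: SGD 402278.29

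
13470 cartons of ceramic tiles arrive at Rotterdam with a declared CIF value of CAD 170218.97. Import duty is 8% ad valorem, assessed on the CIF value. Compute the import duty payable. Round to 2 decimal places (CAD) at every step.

Import duty: CAD 13617.52

Import duty = 170218.97 × 8% = 13617.52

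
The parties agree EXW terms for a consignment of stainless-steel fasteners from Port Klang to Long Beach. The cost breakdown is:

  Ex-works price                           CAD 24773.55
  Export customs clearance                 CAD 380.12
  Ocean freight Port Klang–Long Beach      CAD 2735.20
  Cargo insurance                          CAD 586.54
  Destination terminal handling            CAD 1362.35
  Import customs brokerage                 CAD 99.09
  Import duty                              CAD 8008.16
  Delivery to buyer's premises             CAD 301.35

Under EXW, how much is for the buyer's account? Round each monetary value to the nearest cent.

Buyer's account: CAD 13472.81

EXW: the seller makes goods available at their premises; the buyer bears all onward costs.
Seller's account: goods 24773.55 = 24773.55
Buyer's account: export clearance 380.12 + freight 2735.20 + insurance 586.54 + destination terminal 1362.35 + brokerage 99.09 + duty 8008.16 + delivery 301.35 = 13472.81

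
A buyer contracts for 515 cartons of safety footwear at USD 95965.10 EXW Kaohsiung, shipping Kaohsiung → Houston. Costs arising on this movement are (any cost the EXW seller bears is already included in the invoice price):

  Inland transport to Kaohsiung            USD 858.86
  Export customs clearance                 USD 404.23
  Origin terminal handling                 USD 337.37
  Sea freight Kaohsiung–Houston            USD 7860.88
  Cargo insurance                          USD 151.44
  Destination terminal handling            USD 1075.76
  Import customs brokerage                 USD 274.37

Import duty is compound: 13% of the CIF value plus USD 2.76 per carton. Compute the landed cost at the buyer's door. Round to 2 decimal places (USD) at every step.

Total landed cost: USD 122074.53

EXW: the seller makes goods available at their premises; the buyer bears all onward costs.
CIF value = EXW price + inland to port + export clearance + origin terminal + freight + insurance = 95965.10 + 858.86 + 404.23 + 337.37 + 7860.88 + 151.44 = 105577.88
Ad valorem component: 105577.88 × 13% = 13725.12
Specific component: 515 × 2.76 = 1421.40
Import duty = 13725.12 + 1421.40 = 15146.52
Buyer bears: inland to port 858.86 + export clearance 404.23 + origin terminal 337.37 + freight 7860.88 + insurance 151.44 + destination terminal 1075.76 + brokerage 274.37 + duty 15146.52 = 26109.43
Landed cost = invoice 95965.10 + 26109.43 = 122074.53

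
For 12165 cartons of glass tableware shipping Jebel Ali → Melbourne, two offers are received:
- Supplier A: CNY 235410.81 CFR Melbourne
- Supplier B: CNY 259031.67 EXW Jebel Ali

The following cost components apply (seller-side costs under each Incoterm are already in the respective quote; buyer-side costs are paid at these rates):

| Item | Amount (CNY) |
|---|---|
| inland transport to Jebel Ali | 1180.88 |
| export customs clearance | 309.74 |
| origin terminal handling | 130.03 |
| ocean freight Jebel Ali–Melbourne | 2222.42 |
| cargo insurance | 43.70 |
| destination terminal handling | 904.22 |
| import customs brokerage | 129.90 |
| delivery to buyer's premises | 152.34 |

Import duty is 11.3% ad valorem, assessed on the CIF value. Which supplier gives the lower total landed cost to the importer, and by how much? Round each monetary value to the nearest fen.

Supplier A (CFR):
CIF value = CFR price + insurance = 235410.81 + 43.70 = 235454.51
Import duty = 235454.51 × 11.3% = 26606.36
Buyer bears (A): 43.70 + 904.22 + 129.90 + 152.34 = 1230.16
Landed cost (A) = invoice 235410.81 + 1230.16 + duty 26606.36 = 263247.33
Supplier B (EXW):
CIF value = EXW price + inland to port + export clearance + origin terminal + freight + insurance = 259031.67 + 1180.88 + 309.74 + 130.03 + 2222.42 + 43.70 = 262918.44
Import duty = 262918.44 × 11.3% = 29709.78
Buyer bears (B): 1180.88 + 309.74 + 130.03 + 2222.42 + 43.70 + 904.22 + 129.90 + 152.34 = 5073.23
Landed cost (B) = invoice 259031.67 + 5073.23 + duty 29709.78 = 293814.68
Difference = |263247.33 − 293814.68| = 30567.35

Supplier A is cheaper by CNY 30567.35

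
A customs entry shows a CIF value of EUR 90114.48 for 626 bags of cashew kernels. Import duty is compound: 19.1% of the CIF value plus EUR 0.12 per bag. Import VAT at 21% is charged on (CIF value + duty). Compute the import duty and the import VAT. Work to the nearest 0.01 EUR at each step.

Ad valorem component: 90114.48 × 19.1% = 17211.87
Specific component: 626 × 0.12 = 75.12
Import duty = 17211.87 + 75.12 = 17286.99
VAT base = CIF + duty = 90114.48 + 17286.99 = 107401.47
Import VAT = 107401.47 × 21% = 22554.31

Import duty: EUR 17286.99; import VAT: EUR 22554.31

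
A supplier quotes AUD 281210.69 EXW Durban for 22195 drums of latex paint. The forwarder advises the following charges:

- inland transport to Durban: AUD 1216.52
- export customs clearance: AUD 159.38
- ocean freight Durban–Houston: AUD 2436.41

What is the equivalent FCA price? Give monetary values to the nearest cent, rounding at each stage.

Not relevant to the conversion: freight — on the buyer under both terms; not part of either seller's price.
From EXW to FCA, the seller additionally bears: inland to port, export clearance.
FCA price = 281210.69 + 1216.52 + 159.38 = 282586.59

FCA price: AUD 282586.59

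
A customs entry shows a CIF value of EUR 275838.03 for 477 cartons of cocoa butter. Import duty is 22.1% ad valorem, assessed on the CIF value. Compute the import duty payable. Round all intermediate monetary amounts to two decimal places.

Import duty: EUR 60960.20

Import duty = 275838.03 × 22.1% = 60960.20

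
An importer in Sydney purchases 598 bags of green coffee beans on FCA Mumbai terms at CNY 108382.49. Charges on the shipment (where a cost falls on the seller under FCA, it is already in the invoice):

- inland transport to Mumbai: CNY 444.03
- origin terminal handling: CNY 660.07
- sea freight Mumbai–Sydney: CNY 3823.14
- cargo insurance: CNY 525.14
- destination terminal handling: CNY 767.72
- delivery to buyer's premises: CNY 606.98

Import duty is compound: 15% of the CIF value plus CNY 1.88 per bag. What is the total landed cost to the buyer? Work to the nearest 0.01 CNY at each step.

Total landed cost: CNY 132898.41

FCA: the seller delivers export-cleared goods to the carrier; the buyer bears costs from that point.
Already in the invoice (seller's account under FCA): inland to port — exclude.
CIF value = FCA price + origin terminal + freight + insurance = 108382.49 + 660.07 + 3823.14 + 525.14 = 113390.84
Ad valorem component: 113390.84 × 15% = 17008.63
Specific component: 598 × 1.88 = 1124.24
Import duty = 17008.63 + 1124.24 = 18132.87
Buyer bears: origin terminal 660.07 + freight 3823.14 + insurance 525.14 + destination terminal 767.72 + delivery 606.98 + duty 18132.87 = 24515.92
Landed cost = invoice 108382.49 + 24515.92 = 132898.41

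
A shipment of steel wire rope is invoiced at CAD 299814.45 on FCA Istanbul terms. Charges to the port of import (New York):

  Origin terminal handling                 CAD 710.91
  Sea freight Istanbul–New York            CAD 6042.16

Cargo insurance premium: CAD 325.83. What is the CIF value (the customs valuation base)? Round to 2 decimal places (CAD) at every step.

CIF value: CAD 306893.35

CIF = FCA price + pre-shipment costs + freight + insurance
CIF = 299814.45 + 710.91 + 6042.16 + 325.83 = 306893.35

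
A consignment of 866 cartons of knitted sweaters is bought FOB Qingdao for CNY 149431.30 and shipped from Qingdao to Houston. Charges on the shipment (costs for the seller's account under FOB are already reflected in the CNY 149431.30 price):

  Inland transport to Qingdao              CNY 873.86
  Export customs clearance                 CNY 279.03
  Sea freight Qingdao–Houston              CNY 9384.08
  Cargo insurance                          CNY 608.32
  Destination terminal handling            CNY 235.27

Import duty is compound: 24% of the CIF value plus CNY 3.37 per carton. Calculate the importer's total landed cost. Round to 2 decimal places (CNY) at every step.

FOB: the seller bears costs until goods are on board at the origin port; the buyer bears freight, insurance and all costs thereafter.
Already in the invoice (seller's account under FOB): inland to port, export clearance — exclude.
CIF value = FOB price + freight + insurance = 149431.30 + 9384.08 + 608.32 = 159423.70
Ad valorem component: 159423.70 × 24% = 38261.69
Specific component: 866 × 3.37 = 2918.42
Import duty = 38261.69 + 2918.42 = 41180.11
Buyer bears: freight 9384.08 + insurance 608.32 + destination terminal 235.27 + duty 41180.11 = 51407.78
Landed cost = invoice 149431.30 + 51407.78 = 200839.08

Total landed cost: CNY 200839.08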